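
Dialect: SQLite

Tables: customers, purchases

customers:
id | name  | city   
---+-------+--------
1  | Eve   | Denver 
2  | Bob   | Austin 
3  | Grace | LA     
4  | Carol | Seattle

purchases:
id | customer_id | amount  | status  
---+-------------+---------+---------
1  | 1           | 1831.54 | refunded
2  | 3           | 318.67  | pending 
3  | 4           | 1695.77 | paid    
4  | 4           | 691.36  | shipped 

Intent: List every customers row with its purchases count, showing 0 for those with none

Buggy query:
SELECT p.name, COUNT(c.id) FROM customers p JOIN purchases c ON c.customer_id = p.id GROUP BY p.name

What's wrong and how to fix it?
Bug: An inner join excludes parents with zero children

Fix: Use LEFT JOIN so parents without children still appear (COUNT(c.id) gives 0)

Corrected query:
SELECT p.name, COUNT(c.id) FROM customers p LEFT JOIN purchases c ON c.customer_id = p.id GROUP BY p.name

Result:
name  | COUNT(c.id)
------+------------
Bob   | 0          
Carol | 2          
Eve   | 1          
Grace | 1          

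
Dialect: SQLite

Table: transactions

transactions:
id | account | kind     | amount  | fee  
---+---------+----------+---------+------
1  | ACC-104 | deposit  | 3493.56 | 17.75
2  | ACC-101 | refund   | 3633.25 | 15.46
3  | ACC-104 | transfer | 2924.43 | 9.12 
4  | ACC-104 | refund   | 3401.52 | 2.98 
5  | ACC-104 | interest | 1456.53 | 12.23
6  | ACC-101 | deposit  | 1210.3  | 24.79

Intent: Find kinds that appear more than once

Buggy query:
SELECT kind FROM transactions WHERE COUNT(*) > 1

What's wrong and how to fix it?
Bug: COUNT(*) is an aggregate and cannot be used in WHERE

Fix: Group first, then use HAVING for the count condition

Corrected query:
SELECT kind FROM transactions GROUP BY kind HAVING COUNT(*) > 1

Result:
kind   
-------
deposit
refund 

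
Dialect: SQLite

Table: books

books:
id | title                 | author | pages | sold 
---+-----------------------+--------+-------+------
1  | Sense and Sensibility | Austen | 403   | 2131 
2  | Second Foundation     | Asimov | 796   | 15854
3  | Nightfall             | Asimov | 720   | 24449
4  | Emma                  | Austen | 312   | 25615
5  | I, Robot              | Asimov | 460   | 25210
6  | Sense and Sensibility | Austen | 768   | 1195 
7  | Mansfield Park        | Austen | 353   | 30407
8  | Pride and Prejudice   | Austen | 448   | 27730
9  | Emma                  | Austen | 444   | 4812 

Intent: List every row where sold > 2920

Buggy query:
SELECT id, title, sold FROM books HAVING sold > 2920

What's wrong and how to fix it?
Bug: This is a non-aggregate query (no GROUP BY, no aggregates), so in SQLite the HAVING clause is invalid here; a row-level condition belongs in WHERE

Fix: Replace HAVING with WHERE since the condition applies to individual rows

Corrected query:
SELECT id, title, sold FROM books WHERE sold > 2920

Result:
id | title               | sold 
---+---------------------+------
2  | Second Foundation   | 15854
3  | Nightfall           | 24449
4  | Emma                | 25615
5  | I, Robot            | 25210
7  | Mansfield Park      | 30407
8  | Pride and Prejudice | 27730
9  | Emma                | 4812 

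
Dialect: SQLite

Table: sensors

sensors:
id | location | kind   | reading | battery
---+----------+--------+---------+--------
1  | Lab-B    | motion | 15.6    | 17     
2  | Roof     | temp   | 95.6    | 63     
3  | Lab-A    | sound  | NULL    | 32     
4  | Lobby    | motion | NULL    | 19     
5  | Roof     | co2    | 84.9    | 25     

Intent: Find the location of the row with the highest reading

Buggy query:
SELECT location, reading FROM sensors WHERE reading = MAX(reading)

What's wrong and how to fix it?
Bug: MAX(reading) is an aggregate and cannot be used directly in WHERE

Fix: Wrap MAX in a scalar subquery so WHERE compares against a single value

Corrected query:
SELECT location, reading FROM sensors WHERE reading = (SELECT MAX(reading) FROM sensors)

Result:
location | reading
---------+--------
Roof     | 95.6   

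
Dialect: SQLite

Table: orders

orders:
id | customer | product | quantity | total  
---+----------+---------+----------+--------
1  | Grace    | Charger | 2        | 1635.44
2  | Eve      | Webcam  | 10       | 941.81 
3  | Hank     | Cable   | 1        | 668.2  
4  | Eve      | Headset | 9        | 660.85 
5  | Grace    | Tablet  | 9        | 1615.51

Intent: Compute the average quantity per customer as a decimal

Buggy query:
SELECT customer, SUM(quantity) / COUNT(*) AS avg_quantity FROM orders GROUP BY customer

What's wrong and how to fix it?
Bug: SUM(quantity) and COUNT(*) are both integers; the division truncates the fractional part

Fix: Multiply by 1.0 (or CAST to REAL) to force floating-point division

Corrected query:
SELECT customer, SUM(quantity) * 1.0 / COUNT(*) AS avg_quantity FROM orders GROUP BY customer

Result:
customer | avg_quantity
---------+-------------
Eve      | 9.5         
Grace    | 5.5         
Hank     | 1           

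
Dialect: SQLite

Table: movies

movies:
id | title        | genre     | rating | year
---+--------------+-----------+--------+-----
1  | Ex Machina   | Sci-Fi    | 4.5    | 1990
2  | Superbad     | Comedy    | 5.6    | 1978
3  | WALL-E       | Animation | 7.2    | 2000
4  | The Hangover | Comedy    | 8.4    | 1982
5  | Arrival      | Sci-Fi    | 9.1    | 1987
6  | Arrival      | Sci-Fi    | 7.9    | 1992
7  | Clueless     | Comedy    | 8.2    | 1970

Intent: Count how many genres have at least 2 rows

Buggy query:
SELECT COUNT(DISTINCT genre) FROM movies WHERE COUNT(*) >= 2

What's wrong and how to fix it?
Bug: COUNT(*) cannot appear in WHERE; the per-group count doesn't exist yet

Fix: Use a subquery that GROUPs and filters with HAVING, then count its rows

Corrected query:
SELECT COUNT(*) FROM (SELECT genre FROM movies GROUP BY genre HAVING COUNT(*) >= 2)

Result:
COUNT(*)
--------
2       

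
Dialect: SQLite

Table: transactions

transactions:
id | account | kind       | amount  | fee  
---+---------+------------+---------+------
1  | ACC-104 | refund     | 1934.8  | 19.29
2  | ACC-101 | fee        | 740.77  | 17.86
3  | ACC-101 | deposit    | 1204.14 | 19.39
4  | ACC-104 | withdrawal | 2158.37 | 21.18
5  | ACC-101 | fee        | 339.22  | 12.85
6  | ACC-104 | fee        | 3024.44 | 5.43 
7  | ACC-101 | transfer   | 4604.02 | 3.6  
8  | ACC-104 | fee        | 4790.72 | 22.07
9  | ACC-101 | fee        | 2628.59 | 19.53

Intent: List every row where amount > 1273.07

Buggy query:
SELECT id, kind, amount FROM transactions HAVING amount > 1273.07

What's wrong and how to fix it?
Bug: This is a non-aggregate query (no GROUP BY, no aggregates), so in SQLite the HAVING clause is invalid here; a row-level condition belongs in WHERE

Fix: Use WHERE for row-level filtering

Corrected query:
SELECT id, kind, amount FROM transactions WHERE amount > 1273.07

Result:
id | kind       | amount 
---+------------+--------
1  | refund     | 1934.8 
4  | withdrawal | 2158.37
6  | fee        | 3024.44
7  | transfer   | 4604.02
8  | fee        | 4790.72
9  | fee        | 2628.59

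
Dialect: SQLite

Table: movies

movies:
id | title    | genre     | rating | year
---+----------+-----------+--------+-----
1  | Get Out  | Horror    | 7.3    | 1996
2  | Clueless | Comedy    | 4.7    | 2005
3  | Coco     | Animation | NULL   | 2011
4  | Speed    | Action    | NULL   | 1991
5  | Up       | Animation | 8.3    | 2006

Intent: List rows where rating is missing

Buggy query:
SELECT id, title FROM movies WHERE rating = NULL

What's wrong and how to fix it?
Bug: '= NULL' is always unknown in SQL three-valued logic, so no rows match

Fix: Use IS NULL to test for NULL

Corrected query:
SELECT id, title FROM movies WHERE rating IS NULL

Result:
id | title
---+------
3  | Coco 
4  | Speed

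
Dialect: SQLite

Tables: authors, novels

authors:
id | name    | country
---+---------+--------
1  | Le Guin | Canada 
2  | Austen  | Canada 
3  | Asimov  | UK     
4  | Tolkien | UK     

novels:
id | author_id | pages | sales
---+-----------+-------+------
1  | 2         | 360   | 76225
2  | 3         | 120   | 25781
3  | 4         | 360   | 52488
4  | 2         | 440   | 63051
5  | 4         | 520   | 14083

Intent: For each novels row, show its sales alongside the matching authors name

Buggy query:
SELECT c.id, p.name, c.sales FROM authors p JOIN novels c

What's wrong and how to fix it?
Bug: JOIN with no ON clause produces a cartesian product; every novels row pairs with every authors row

Fix: Specify the join condition linking the foreign key to the parent id

Corrected query:
SELECT c.id, p.name, c.sales FROM authors p JOIN novels c ON c.author_id = p.id

Result:
id | name    | sales
---+---------+------
1  | Austen  | 76225
2  | Asimov  | 25781
3  | Tolkien | 52488
4  | Austen  | 63051
5  | Tolkien | 14083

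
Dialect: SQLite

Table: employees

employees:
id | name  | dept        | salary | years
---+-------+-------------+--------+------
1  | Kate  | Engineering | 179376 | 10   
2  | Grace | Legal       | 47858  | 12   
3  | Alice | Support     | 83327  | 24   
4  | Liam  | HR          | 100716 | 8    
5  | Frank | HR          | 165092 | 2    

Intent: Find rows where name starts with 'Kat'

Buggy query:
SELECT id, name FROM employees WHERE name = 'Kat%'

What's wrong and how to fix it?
Bug: Wildcards only work with LIKE; '=' treats '%' as a literal character

Fix: Use LIKE for wildcard pattern matching

Corrected query:
SELECT id, name FROM employees WHERE name LIKE 'Kat%'

Result:
id | name
---+-----
1  | Kate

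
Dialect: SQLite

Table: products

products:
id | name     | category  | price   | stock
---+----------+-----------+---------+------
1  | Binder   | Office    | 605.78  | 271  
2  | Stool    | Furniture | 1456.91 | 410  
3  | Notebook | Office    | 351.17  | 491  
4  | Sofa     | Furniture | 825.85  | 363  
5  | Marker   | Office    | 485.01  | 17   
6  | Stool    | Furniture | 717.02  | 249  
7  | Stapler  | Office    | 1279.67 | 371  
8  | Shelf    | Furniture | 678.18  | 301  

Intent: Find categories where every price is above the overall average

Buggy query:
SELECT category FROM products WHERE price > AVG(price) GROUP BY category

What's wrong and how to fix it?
Bug: AVG() is an aggregate; it can't sit directly in WHERE

Fix: Compute the overall average in a scalar subquery and compare each group's MIN against it in HAVING

Corrected query:
SELECT category FROM products GROUP BY category HAVING MIN(price) > (SELECT AVG(price) FROM products)

Result:
(no rows)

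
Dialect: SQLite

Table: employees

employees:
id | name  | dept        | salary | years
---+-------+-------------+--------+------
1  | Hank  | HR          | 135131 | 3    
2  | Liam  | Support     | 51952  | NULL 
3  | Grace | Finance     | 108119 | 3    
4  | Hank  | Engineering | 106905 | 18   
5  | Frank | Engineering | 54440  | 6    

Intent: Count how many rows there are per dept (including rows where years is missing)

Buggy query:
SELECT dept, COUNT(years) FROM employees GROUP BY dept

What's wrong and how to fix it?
Bug: COUNT(column) counts non-NULL values only; rows with NULL years aren't counted

Fix: Replace COUNT(years) with COUNT(*)

Corrected query:
SELECT dept, COUNT(*) FROM employees GROUP BY dept

Result:
dept        | COUNT(*)
------------+---------
Engineering | 2       
Finance     | 1       
HR          | 1       
Support     | 1       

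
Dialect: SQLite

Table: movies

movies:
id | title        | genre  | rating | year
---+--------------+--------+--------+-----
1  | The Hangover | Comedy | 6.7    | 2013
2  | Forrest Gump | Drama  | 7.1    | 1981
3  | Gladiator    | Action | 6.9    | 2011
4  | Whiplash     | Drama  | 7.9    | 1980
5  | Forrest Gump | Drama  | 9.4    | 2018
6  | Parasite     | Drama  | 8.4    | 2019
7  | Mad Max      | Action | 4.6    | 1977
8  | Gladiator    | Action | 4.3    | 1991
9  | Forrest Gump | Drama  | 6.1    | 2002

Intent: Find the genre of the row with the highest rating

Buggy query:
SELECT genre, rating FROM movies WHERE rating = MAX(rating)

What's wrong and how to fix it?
Bug: MAX(rating) is an aggregate and cannot be used directly in WHERE

Fix: Use a subquery: WHERE rating = (SELECT MAX(rating) FROM movies)

Corrected query:
SELECT genre, rating FROM movies WHERE rating = (SELECT MAX(rating) FROM movies)

Result:
genre | rating
------+-------
Drama | 9.4   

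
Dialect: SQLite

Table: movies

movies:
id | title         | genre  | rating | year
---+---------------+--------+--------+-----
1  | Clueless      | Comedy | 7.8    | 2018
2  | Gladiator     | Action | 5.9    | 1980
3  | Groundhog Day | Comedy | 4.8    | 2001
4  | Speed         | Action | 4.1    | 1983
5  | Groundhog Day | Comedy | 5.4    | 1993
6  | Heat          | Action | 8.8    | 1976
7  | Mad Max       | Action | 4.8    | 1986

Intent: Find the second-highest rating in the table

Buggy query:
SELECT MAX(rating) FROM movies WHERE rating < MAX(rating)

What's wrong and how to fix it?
Bug: The inner MAX is an aggregate inside WHERE, which is not allowed

Fix: Compute the overall MAX in a subquery, then take MAX of rows below it

Corrected query:
SELECT MAX(rating) FROM movies WHERE rating < (SELECT MAX(rating) FROM movies)

Result:
MAX(rating)
-----------
7.8        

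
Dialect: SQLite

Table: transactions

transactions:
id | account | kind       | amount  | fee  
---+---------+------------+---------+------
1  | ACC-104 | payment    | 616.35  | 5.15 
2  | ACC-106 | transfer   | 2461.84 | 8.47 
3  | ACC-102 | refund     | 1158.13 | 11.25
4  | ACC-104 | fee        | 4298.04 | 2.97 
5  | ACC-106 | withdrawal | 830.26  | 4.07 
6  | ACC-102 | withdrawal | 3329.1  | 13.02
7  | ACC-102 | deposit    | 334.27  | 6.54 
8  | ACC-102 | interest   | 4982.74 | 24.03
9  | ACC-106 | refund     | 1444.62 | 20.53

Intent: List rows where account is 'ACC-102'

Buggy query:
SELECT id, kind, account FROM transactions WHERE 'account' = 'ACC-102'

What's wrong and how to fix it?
Bug: Single quotes denote string literals in SQL; the column name is being compared as a constant string

Fix: Remove the quotes around the column name (or use double quotes for an identifier)

Corrected query:
SELECT id, kind, account FROM transactions WHERE account = 'ACC-102'

Result:
id | kind       | account
---+------------+--------
3  | refund     | ACC-102
6  | withdrawal | ACC-102
7  | deposit    | ACC-102
8  | interest   | ACC-102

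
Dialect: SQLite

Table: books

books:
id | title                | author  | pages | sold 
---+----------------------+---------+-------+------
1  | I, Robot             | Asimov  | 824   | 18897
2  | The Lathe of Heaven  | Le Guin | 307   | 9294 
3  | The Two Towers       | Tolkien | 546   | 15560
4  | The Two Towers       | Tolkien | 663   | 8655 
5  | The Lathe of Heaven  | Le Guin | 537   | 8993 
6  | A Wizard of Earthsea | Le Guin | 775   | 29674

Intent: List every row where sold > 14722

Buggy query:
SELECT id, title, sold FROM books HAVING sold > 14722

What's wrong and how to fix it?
Bug: HAVING filters the output of aggregation, but this query has no GROUP BY and no aggregate functions, so SQLite rejects it (HAVING clause on a non-aggregate query); the condition here is per row

Fix: Replace HAVING with WHERE since the condition applies to individual rows

Corrected query:
SELECT id, title, sold FROM books WHERE sold > 14722

Result:
id | title                | sold 
---+----------------------+------
1  | I, Robot             | 18897
3  | The Two Towers       | 15560
6  | A Wizard of Earthsea | 29674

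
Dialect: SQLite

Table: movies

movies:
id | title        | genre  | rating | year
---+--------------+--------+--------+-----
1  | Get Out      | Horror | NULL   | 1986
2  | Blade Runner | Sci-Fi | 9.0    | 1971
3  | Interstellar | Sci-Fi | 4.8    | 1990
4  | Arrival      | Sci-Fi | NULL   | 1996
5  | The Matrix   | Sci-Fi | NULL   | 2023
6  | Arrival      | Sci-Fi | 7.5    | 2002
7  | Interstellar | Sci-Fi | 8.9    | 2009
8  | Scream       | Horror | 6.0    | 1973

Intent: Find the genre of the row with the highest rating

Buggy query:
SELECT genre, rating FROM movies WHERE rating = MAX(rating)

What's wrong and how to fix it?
Bug: WHERE is evaluated per row; an aggregate over the whole table isn't defined there

Fix: Wrap MAX in a scalar subquery so WHERE compares against a single value

Corrected query:
SELECT genre, rating FROM movies WHERE rating = (SELECT MAX(rating) FROM movies)

Result:
genre  | rating
-------+-------
Sci-Fi | 9     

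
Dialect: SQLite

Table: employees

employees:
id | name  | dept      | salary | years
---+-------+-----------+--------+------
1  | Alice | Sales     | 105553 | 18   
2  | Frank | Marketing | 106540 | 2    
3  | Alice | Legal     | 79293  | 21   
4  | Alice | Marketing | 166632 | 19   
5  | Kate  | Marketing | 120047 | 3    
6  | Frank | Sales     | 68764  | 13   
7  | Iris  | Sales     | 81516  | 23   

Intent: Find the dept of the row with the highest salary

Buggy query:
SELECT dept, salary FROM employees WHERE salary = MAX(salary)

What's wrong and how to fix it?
Bug: MAX(salary) is an aggregate and cannot be used directly in WHERE

Fix: Wrap MAX in a scalar subquery so WHERE compares against a single value

Corrected query:
SELECT dept, salary FROM employees WHERE salary = (SELECT MAX(salary) FROM employees)

Result:
dept      | salary
----------+-------
Marketing | 166632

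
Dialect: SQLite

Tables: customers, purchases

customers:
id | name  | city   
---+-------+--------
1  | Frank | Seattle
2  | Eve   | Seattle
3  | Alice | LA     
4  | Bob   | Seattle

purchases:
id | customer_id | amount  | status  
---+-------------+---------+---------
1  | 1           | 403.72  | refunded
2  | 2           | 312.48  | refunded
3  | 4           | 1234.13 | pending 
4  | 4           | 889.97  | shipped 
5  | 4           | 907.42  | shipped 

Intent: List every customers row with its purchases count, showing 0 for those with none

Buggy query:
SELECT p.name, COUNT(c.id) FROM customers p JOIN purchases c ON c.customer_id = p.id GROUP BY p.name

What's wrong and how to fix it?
Bug: INNER JOIN drops customers rows that have no matching purchases rows

Fix: Switch to LEFT JOIN to retain unmatched parent rows

Corrected query:
SELECT p.name, COUNT(c.id) FROM customers p LEFT JOIN purchases c ON c.customer_id = p.id GROUP BY p.name

Result:
name  | COUNT(c.id)
------+------------
Alice | 0          
Bob   | 3          
Eve   | 1          
Frank | 1          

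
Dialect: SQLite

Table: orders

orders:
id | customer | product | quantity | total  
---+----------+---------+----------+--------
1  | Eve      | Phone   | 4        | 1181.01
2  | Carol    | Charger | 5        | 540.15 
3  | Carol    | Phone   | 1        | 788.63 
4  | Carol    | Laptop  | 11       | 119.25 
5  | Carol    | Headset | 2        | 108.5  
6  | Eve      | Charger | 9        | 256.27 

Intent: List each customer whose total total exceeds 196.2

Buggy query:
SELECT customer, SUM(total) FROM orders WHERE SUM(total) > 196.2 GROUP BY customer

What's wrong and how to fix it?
Bug: SUM(total) is an aggregate, but WHERE filters rows before aggregation

Fix: Move the aggregate condition to a HAVING clause

Corrected query:
SELECT customer, SUM(total) FROM orders GROUP BY customer HAVING SUM(total) > 196.2

Result:
customer | SUM(total)
---------+-----------
Carol    | 1556.53   
Eve      | 1437.28   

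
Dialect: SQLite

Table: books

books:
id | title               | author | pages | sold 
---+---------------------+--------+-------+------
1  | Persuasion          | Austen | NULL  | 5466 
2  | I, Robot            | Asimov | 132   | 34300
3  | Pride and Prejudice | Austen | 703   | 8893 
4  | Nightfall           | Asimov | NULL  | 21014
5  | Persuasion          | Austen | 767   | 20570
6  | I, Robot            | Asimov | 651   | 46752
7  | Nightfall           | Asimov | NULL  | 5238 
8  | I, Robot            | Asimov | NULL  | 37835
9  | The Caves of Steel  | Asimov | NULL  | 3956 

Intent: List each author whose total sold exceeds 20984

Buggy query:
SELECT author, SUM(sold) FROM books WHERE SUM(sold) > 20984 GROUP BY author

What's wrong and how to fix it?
Bug: WHERE runs before GROUP BY, so aggregates aren't available there

Fix: Use HAVING (which filters groups after aggregation) instead of WHERE

Corrected query:
SELECT author, SUM(sold) FROM books GROUP BY author HAVING SUM(sold) > 20984

Result:
author | SUM(sold)
-------+----------
Asimov | 149095   
Austen | 34929    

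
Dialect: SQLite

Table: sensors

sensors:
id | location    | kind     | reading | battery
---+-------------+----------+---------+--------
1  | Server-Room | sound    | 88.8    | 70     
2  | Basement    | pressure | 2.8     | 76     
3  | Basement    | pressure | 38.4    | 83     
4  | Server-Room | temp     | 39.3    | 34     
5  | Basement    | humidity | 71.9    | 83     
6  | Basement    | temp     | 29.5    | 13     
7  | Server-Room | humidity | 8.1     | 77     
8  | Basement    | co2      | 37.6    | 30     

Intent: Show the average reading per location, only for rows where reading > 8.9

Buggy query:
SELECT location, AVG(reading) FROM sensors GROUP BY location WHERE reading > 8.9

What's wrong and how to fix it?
Bug: WHERE cannot follow GROUP BY

Fix: Move the WHERE clause before GROUP BY

Corrected query:
SELECT location, AVG(reading) FROM sensors WHERE reading > 8.9 GROUP BY location

Result:
location    | AVG(reading)
------------+-------------
Basement    | 44.35       
Server-Room | 64.05       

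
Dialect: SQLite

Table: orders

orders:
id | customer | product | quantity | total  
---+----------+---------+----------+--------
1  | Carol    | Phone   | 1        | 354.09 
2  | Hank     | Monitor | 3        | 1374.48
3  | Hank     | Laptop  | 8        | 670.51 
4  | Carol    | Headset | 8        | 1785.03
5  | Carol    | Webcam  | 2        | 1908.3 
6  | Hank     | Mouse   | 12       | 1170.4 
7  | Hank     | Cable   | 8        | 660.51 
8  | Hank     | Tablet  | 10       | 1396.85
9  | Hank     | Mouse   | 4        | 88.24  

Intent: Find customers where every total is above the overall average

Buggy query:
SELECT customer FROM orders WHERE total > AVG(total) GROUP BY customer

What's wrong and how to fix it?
Bug: WHERE evaluates per row before aggregation, so AVG() is unavailable

Fix: Use a subquery for AVG and a HAVING MIN(...) filter so the condition holds for every row in the group

Corrected query:
SELECT customer FROM orders GROUP BY customer HAVING MIN(total) > (SELECT AVG(total) FROM orders)

Result:
(no rows)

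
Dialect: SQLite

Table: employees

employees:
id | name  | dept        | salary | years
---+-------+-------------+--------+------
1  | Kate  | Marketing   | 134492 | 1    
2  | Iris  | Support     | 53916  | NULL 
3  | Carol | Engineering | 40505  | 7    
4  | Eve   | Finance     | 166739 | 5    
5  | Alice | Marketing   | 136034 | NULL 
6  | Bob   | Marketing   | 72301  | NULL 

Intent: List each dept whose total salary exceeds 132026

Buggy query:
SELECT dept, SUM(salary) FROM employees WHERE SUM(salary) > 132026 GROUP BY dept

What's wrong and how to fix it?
Bug: WHERE runs before GROUP BY, so aggregates aren't available there

Fix: Use HAVING (which filters groups after aggregation) instead of WHERE

Corrected query:
SELECT dept, SUM(salary) FROM employees GROUP BY dept HAVING SUM(salary) > 132026

Result:
dept      | SUM(salary)
----------+------------
Finance   | 166739     
Marketing | 342827     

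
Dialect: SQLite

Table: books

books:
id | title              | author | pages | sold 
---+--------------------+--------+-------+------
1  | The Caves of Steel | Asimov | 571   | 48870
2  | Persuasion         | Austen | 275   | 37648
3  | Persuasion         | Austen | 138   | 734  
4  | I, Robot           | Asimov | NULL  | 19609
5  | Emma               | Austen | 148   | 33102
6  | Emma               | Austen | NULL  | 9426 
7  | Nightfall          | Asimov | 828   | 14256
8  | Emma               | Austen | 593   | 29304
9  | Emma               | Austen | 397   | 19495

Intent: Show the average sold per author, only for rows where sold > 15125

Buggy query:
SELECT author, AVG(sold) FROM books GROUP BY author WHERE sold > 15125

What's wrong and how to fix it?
Bug: WHERE cannot follow GROUP BY

Fix: Place WHERE between FROM and GROUP BY

Corrected query:
SELECT author, AVG(sold) FROM books WHERE sold > 15125 GROUP BY author

Result:
author | AVG(sold)
-------+----------
Asimov | 34239.5  
Austen | 29887.25 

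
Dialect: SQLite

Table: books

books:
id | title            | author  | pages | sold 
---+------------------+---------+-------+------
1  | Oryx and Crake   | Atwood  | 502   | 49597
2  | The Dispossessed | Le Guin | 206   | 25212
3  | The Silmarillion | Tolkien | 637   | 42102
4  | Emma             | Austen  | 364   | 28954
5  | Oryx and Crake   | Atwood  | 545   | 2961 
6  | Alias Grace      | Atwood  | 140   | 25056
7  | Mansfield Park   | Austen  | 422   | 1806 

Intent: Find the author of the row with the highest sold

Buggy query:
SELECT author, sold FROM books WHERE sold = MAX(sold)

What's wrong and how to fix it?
Bug: WHERE is evaluated per row; an aggregate over the whole table isn't defined there

Fix: Wrap MAX in a scalar subquery so WHERE compares against a single value

Corrected query:
SELECT author, sold FROM books WHERE sold = (SELECT MAX(sold) FROM books)

Result:
author | sold 
-------+------
Atwood | 49597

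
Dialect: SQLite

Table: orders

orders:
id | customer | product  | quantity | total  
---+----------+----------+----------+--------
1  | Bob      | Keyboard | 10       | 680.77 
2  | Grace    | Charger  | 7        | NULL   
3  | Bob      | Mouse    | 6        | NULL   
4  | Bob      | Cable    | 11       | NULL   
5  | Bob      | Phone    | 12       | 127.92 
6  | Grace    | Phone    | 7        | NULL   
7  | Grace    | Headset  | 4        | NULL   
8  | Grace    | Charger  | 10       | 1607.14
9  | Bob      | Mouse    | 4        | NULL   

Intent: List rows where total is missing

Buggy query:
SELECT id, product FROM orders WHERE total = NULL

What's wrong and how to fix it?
Bug: Comparing to NULL with '=' never matches; NULL = NULL is unknown, not true

Fix: Replace '= NULL' with 'IS NULL'

Corrected query:
SELECT id, product FROM orders WHERE total IS NULL

Result:
id | product
---+--------
2  | Charger
3  | Mouse  
4  | Cable  
6  | Phone  
7  | Headset
9  | Mouse  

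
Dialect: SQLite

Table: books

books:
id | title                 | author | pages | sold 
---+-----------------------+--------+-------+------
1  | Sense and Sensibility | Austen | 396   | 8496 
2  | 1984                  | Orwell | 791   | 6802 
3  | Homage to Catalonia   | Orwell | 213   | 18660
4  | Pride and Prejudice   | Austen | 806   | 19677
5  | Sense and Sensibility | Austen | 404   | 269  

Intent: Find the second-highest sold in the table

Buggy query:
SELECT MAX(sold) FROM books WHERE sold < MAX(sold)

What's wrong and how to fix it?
Bug: The inner MAX is an aggregate inside WHERE, which is not allowed

Fix: Compute the overall MAX in a subquery, then take MAX of rows below it

Corrected query:
SELECT MAX(sold) FROM books WHERE sold < (SELECT MAX(sold) FROM books)

Result:
MAX(sold)
---------
18660    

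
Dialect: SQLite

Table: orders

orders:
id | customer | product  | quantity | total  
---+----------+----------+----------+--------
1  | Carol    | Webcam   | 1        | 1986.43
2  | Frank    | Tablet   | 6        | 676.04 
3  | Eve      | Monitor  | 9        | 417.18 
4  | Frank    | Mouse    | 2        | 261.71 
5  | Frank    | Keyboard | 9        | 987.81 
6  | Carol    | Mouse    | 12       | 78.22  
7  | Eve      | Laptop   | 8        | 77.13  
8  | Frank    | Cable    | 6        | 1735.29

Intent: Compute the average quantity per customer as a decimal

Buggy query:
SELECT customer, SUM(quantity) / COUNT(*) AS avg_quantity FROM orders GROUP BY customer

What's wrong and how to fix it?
Bug: SUM(quantity) and COUNT(*) are both integers; the division truncates the fractional part

Fix: Cast one side to REAL so the division keeps the fractional part

Corrected query:
SELECT customer, SUM(quantity) * 1.0 / COUNT(*) AS avg_quantity FROM orders GROUP BY customer

Result:
customer | avg_quantity
---------+-------------
Carol    | 6.5         
Eve      | 8.5         
Frank    | 5.75        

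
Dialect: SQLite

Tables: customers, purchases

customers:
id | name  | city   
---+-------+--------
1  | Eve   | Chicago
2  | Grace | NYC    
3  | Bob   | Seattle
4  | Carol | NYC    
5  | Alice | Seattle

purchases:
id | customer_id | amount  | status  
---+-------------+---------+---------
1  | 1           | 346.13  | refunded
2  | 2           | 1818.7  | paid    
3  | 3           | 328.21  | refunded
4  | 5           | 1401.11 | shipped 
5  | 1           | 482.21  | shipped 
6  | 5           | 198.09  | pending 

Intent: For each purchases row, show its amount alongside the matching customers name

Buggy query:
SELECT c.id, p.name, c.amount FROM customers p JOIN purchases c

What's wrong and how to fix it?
Bug: JOIN with no ON clause produces a cartesian product; every purchases row pairs with every customers row

Fix: Specify the join condition linking the foreign key to the parent id

Corrected query:
SELECT c.id, p.name, c.amount FROM customers p JOIN purchases c ON c.customer_id = p.id

Result:
id | name  | amount 
---+-------+--------
1  | Eve   | 346.13 
2  | Grace | 1818.7 
3  | Bob   | 328.21 
4  | Alice | 1401.11
5  | Eve   | 482.21 
6  | Alice | 198.09 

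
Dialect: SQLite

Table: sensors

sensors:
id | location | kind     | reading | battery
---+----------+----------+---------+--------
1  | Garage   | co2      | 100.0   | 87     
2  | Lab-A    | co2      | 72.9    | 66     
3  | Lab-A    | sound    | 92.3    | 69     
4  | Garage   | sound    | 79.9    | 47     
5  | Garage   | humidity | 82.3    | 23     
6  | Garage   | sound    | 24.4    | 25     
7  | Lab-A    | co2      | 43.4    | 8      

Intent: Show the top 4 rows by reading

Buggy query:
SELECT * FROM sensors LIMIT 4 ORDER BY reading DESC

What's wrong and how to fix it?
Bug: LIMIT must come after ORDER BY

Fix: Swap the clauses: ORDER BY first, then LIMIT

Corrected query:
SELECT * FROM sensors ORDER BY reading DESC LIMIT 4

Result:
id | location | kind     | reading | battery
---+----------+----------+---------+--------
1  | Garage   | co2      | 100     | 87     
3  | Lab-A    | sound    | 92.3    | 69     
5  | Garage   | humidity | 82.3    | 23     
4  | Garage   | sound    | 79.9    | 47     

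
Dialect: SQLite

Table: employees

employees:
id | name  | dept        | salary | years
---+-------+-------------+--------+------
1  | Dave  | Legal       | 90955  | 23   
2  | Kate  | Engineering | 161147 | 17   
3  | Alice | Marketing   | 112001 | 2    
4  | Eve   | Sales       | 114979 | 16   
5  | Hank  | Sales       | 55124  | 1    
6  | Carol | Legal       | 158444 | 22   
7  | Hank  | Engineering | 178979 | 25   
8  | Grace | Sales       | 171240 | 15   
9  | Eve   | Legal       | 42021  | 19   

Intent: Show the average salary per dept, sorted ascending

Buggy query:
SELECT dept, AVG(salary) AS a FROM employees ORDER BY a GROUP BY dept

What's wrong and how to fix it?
Bug: GROUP BY must precede ORDER BY

Fix: Reorder: SELECT … FROM … GROUP BY … ORDER BY …

Corrected query:
SELECT dept, AVG(salary) AS a FROM employees GROUP BY dept ORDER BY a

Result:
dept        | a     
------------+-------
Legal       | 97140 
Marketing   | 112001
Sales       | 113781
Engineering | 170063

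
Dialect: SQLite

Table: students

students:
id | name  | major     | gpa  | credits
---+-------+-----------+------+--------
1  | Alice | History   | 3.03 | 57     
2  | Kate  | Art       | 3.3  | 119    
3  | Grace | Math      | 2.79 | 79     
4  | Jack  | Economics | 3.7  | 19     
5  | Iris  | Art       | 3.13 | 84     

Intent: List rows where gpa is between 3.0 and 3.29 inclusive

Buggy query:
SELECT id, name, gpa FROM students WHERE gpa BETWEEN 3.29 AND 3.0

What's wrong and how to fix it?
Bug: The bounds are reversed; BETWEEN a AND b requires a <= b to match anything

Fix: Write BETWEEN 3.0 AND 3.29

Corrected query:
SELECT id, name, gpa FROM students WHERE gpa BETWEEN 3.0 AND 3.29

Result:
id | name  | gpa 
---+-------+-----
1  | Alice | 3.03
5  | Iris  | 3.13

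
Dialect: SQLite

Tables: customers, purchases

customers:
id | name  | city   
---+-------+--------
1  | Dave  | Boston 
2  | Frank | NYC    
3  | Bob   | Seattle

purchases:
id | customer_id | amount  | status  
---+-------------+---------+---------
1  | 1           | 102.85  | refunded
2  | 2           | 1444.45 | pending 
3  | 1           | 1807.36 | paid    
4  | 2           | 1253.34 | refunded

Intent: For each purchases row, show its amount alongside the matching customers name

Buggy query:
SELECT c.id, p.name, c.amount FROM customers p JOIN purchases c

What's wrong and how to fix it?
Bug: Missing join condition: each purchases row is matched to all customers rows instead of just its own

Fix: Add ON c.customer_id = p.id to the JOIN

Corrected query:
SELECT c.id, p.name, c.amount FROM customers p JOIN purchases c ON c.customer_id = p.id

Result:
id | name  | amount 
---+-------+--------
1  | Dave  | 102.85 
2  | Frank | 1444.45
3  | Dave  | 1807.36
4  | Frank | 1253.34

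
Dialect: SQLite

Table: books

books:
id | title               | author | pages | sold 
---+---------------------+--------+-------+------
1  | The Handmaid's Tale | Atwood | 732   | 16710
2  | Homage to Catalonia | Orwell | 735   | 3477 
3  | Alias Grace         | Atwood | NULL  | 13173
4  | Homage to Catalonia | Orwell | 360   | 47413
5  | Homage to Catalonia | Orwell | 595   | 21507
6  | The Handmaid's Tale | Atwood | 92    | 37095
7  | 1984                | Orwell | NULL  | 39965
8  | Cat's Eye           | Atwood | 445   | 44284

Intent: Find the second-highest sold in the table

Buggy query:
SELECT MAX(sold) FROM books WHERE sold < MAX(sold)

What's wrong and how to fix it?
Bug: MAX(sold) on the right of the comparison is an aggregate-in-WHERE error

Fix: Compute the overall MAX in a subquery, then take MAX of rows below it

Corrected query:
SELECT MAX(sold) FROM books WHERE sold < (SELECT MAX(sold) FROM books)

Result:
MAX(sold)
---------
44284    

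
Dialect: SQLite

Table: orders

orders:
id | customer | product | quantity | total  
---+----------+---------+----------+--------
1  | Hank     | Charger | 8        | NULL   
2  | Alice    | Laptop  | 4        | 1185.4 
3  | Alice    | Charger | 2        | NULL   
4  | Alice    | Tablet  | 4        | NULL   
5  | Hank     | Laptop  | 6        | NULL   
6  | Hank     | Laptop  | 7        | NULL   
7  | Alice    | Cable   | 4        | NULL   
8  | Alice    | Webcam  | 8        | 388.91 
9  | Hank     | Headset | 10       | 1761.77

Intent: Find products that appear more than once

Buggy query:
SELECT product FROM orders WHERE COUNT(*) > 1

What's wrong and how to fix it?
Bug: COUNT(*) is an aggregate and cannot be used in WHERE

Fix: GROUP BY product, then filter groups with HAVING COUNT(*) > 1

Corrected query:
SELECT product FROM orders GROUP BY product HAVING COUNT(*) > 1

Result:
product
-------
Charger
Laptop 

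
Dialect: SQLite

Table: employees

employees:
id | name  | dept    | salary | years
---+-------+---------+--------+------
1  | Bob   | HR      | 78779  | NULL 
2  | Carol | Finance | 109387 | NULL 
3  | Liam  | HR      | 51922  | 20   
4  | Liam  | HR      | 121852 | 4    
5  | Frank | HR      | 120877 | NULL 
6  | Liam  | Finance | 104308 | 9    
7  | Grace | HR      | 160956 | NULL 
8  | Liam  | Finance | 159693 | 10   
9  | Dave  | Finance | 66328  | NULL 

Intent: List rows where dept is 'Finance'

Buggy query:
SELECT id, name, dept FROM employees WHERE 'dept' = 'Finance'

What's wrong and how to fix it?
Bug: 'dept' in single quotes is a string literal, not the column; the comparison is literal-vs-literal and never true

Fix: Reference the column as dept without single quotes

Corrected query:
SELECT id, name, dept FROM employees WHERE dept = 'Finance'

Result:
id | name  | dept   
---+-------+--------
2  | Carol | Finance
6  | Liam  | Finance
8  | Liam  | Finance
9  | Dave  | Finance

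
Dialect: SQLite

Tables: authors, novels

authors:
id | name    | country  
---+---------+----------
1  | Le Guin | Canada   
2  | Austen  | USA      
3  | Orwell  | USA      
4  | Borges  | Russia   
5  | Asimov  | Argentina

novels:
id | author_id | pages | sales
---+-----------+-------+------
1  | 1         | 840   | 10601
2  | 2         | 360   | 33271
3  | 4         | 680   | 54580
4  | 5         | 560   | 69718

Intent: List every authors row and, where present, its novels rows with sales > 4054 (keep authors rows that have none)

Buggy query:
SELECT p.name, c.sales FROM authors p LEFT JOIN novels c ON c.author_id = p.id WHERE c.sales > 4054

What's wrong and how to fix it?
Bug: Filtering c.sales in WHERE discards the NULL rows produced by LEFT JOIN, turning it into an inner join

Fix: Put 'c.sales > 4054' in the JOIN's ON clause instead of WHERE

Corrected query:
SELECT p.name, c.sales FROM authors p LEFT JOIN novels c ON c.author_id = p.id AND c.sales > 4054

Result:
name    | sales
--------+------
Le Guin | 10601
Austen  | 33271
Orwell  | NULL 
Borges  | 54580
Asimov  | 69718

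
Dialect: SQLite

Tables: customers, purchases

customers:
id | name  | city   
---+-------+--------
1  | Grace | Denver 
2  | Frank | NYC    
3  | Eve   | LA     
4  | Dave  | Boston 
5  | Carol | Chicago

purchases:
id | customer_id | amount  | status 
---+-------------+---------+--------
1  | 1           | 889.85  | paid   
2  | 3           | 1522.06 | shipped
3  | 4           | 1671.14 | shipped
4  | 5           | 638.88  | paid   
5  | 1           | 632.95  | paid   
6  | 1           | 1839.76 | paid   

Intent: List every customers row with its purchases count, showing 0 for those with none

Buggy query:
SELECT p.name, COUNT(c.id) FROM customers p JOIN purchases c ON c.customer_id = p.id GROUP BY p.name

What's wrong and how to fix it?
Bug: An inner join excludes parents with zero children

Fix: Use LEFT JOIN so parents without children still appear (COUNT(c.id) gives 0)

Corrected query:
SELECT p.name, COUNT(c.id) FROM customers p LEFT JOIN purchases c ON c.customer_id = p.id GROUP BY p.name

Result:
name  | COUNT(c.id)
------+------------
Carol | 1          
Dave  | 1          
Eve   | 1          
Frank | 0          
Grace | 3          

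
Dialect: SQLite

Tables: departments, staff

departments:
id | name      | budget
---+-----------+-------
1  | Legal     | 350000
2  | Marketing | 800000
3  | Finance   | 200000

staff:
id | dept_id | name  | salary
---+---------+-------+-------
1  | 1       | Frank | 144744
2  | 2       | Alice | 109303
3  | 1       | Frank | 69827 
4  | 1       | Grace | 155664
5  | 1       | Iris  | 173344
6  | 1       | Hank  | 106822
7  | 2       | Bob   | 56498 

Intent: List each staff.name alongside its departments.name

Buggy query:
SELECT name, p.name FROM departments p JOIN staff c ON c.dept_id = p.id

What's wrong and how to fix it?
Bug: Both tables have a 'name' column; the unqualified reference is ambiguous

Fix: Prefix ambiguous columns with the table alias

Corrected query:
SELECT c.name, p.name FROM departments p JOIN staff c ON c.dept_id = p.id

Result:
name  | name     
------+----------
Frank | Legal    
Alice | Marketing
Frank | Legal    
Grace | Legal    
Iris  | Legal    
Hank  | Legal    
Bob   | Marketing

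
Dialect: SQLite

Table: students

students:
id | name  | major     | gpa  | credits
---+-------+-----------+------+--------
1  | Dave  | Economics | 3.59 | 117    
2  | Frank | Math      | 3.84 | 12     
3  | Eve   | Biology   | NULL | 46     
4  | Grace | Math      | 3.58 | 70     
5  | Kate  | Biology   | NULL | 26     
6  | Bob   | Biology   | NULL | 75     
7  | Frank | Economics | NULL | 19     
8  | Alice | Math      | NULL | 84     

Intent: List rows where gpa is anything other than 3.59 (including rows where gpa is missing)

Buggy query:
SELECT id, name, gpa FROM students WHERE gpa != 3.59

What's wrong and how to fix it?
Bug: Inequality against NULL is unknown, not true; rows with NULL are dropped

Fix: Add an explicit OR gpa IS NULL to include the missing-value rows

Corrected query:
SELECT id, name, gpa FROM students WHERE gpa != 3.59 OR gpa IS NULL

Result:
id | name  | gpa 
---+-------+-----
2  | Frank | 3.84
3  | Eve   | NULL
4  | Grace | 3.58
5  | Kate  | NULL
6  | Bob   | NULL
7  | Frank | NULL
8  | Alice | NULL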